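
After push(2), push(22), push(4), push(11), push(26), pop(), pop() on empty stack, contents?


push(2) -> [2]
push(22) -> [2, 22]
push(4) -> [2, 22, 4]
push(11) -> [2, 22, 4, 11]
push(26) -> [2, 22, 4, 11, 26]
pop() returns 26 -> [2, 22, 4, 11]
pop() returns 11 -> [2, 22, 4]
Final stack (bottom to top): [2, 22, 4]


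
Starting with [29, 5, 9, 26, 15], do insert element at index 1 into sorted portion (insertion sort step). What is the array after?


After one pass: [5, 29, 9, 26, 15]


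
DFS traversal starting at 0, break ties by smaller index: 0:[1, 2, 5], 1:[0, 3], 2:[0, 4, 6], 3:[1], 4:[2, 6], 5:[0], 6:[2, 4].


DFS stack-based: start with [0]
Visit order: [0, 1, 3, 2, 4, 6, 5]


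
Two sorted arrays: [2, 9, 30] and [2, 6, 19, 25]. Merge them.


Compare heads, take smaller each step.
Merged: [2, 2, 6, 9, 19, 25, 30]


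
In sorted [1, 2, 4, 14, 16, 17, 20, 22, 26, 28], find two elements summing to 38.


Two pointers: lo=0, hi=9
Found pair: (16, 22) summing to 38


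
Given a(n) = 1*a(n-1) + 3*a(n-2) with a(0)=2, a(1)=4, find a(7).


Build bottom-up:
...a(5)=118, a(6)=274, a(7)=1*274+3*118=628


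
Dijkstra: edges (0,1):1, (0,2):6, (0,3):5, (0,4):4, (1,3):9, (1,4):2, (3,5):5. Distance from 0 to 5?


Dijkstra from 0:
Distances: {0: 0, 1: 1, 2: 6, 3: 5, 4: 3, 5: 10}
Shortest distance to 5 = 10, path = [0, 3, 5]


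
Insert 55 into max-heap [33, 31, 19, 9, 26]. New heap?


Append 55: [33, 31, 19, 9, 26, 55]
Bubble up: swap idx 5(55) with idx 2(19); swap idx 2(55) with idx 0(33)
Result: [55, 31, 33, 9, 26, 19]


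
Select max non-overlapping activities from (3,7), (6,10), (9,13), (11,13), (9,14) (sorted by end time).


Greedy: pick earliest-ending, then skip overlaps.
Selected (2 activities): [(3, 7), (9, 13)]


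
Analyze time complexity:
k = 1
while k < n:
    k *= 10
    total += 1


Per nesting level: O(log n) = O(log n)
Complexity: O(log n)


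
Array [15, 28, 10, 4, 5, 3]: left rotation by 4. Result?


Left rotate by 4: [5, 3, 15, 28, 10, 4]


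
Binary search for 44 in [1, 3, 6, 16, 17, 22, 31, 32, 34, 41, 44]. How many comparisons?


Search for 44:
[0,10] mid=5 arr[5]=22
[6,10] mid=8 arr[8]=34
[9,10] mid=9 arr[9]=41
[10,10] mid=10 arr[10]=44
Total: 4 comparisons


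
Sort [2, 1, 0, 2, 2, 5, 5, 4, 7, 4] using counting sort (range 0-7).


Count array: [1, 1, 3, 0, 2, 2, 0, 1]
Reconstruct: [0, 1, 2, 2, 2, 4, 4, 5, 5, 7]


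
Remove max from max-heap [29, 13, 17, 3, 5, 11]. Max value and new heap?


Max = 29
Replace root with last, heapify down
Resulting heap: [17, 13, 11, 3, 5]


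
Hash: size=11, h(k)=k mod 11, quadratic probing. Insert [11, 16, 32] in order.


Insertions: 11->slot 0; 16->slot 5; 32->slot 10
Table: [11, None, None, None, None, 16, None, None, None, None, 32]


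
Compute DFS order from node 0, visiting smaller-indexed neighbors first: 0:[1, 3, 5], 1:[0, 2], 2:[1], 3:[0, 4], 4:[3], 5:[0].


DFS stack-based: start with [0]
Visit order: [0, 1, 2, 3, 4, 5]


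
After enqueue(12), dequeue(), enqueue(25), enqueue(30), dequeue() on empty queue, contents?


enqueue(12) -> [12]
dequeue() returns 12 -> []
enqueue(25) -> [25]
enqueue(30) -> [25, 30]
dequeue() returns 25 -> [30]
Final queue (front to back): [30]


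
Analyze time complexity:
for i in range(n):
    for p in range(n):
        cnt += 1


Per nesting level: O(n) * O(n) = O(n^2)
Complexity: O(n^2)


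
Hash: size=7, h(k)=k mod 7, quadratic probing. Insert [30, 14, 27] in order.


Insertions: 30->slot 2; 14->slot 0; 27->slot 6
Table: [14, None, 30, None, None, None, 27]


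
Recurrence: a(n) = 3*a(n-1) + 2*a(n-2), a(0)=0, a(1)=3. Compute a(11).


Build bottom-up:
...a(9)=67089, a(10)=238941, a(11)=3*238941+2*67089=851001


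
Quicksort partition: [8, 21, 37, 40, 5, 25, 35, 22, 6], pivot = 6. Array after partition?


Elements <= 6 go left of pivot.
Result: [5, 6, 37, 40, 8, 25, 35, 22, 21], pivot at index 1


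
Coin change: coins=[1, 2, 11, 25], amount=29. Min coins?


dp[0]=0; dp[i]=1+min(dp[i-c] for c in coins)
...dp[24]=3, dp[25]=1, dp[26]=2, dp[27]=2, dp[28]=3, dp[29]=3
Minimum coins for 29 = 3


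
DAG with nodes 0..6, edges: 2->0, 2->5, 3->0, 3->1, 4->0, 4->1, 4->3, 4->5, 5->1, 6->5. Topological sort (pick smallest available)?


Kahn's algorithm, process smallest node first
Order: [2, 4, 3, 0, 6, 5, 1]


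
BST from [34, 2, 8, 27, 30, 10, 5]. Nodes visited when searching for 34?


BST root = 34
Search for 34: compare at each node
Path: [34]


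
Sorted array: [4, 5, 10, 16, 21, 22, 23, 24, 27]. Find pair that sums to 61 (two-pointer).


Two pointers: lo=0, hi=8
No pair sums to 61


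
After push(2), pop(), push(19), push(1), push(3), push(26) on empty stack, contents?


push(2) -> [2]
pop() returns 2 -> []
push(19) -> [19]
push(1) -> [19, 1]
push(3) -> [19, 1, 3]
push(26) -> [19, 1, 3, 26]
Final stack (bottom to top): [19, 1, 3, 26]


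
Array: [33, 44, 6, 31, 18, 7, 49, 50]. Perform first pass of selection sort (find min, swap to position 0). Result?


After one pass: [6, 44, 33, 31, 18, 7, 49, 50]


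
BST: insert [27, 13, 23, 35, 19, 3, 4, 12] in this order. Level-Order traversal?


Root = 27; build tree by BST insertion.
Level-Order traversal: [27, 13, 35, 3, 23, 4, 19, 12]


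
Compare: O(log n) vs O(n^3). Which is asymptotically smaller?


logarithmic grows slower than cubic
O(log n) is asymptotically smaller; O(n^3) grows faster


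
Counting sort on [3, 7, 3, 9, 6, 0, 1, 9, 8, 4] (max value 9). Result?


Count array: [1, 1, 0, 2, 1, 0, 1, 1, 1, 2]
Reconstruct: [0, 1, 3, 3, 4, 6, 7, 8, 9, 9]


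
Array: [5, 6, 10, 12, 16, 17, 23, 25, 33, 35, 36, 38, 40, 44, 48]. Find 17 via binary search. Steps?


Search for 17:
[0,14] mid=7 arr[7]=25
[0,6] mid=3 arr[3]=12
[4,6] mid=5 arr[5]=17
Total: 3 comparisons


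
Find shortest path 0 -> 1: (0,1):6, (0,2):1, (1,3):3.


Dijkstra from 0:
Distances: {0: 0, 1: 6, 2: 1, 3: 9}
Shortest distance to 1 = 6, path = [0, 1]


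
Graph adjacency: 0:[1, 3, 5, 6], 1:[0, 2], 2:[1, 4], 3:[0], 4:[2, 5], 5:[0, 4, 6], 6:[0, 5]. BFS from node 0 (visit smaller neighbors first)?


BFS queue: start with [0]
Visit order: [0, 1, 3, 5, 6, 2, 4]


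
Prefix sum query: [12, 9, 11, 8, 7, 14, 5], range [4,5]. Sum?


Prefix sums: [0, 12, 21, 32, 40, 47, 61, 66]
Sum[4..5] = prefix[6] - prefix[4] = 61 - 40 = 21


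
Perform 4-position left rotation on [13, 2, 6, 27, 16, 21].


Left rotate by 4: [16, 21, 13, 2, 6, 27]


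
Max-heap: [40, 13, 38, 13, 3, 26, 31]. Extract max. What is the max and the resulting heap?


Max = 40
Replace root with last, heapify down
Resulting heap: [38, 13, 31, 13, 3, 26]


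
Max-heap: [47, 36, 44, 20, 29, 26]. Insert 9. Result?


Append 9: [47, 36, 44, 20, 29, 26, 9]
Bubble up: no swaps needed
Result: [47, 36, 44, 20, 29, 26, 9]


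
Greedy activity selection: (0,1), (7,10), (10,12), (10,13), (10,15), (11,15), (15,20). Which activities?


Greedy: pick earliest-ending, then skip overlaps.
Selected (4 activities): [(0, 1), (7, 10), (10, 12), (15, 20)]


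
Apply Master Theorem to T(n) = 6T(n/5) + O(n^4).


a=6, b=5, c=4. log_5(6)=1.113 < c=4. Case 3: O(n^c) = O(n^4)
Complexity: O(n^4)


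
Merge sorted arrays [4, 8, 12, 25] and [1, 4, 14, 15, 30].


Compare heads, take smaller each step.
Merged: [1, 4, 4, 8, 12, 14, 15, 25, 30]


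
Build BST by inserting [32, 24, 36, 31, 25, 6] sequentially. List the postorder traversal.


Root = 32; build tree by BST insertion.
Postorder traversal: [6, 25, 31, 24, 36, 32]


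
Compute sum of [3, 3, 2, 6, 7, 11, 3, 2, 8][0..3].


Prefix sums: [0, 3, 6, 8, 14, 21, 32, 35, 37, 45]
Sum[0..3] = prefix[4] - prefix[0] = 14 - 0 = 14


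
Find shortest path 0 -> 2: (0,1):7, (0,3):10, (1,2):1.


Dijkstra from 0:
Distances: {0: 0, 1: 7, 2: 8, 3: 10}
Shortest distance to 2 = 8, path = [0, 1, 2]


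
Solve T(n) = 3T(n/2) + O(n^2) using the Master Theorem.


a=3, b=2, c=2. log_2(3)=1.585 < c=2. Case 3: O(n^c) = O(n^2)
Complexity: O(n^2)


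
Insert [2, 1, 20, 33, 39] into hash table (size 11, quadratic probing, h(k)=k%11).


Insertions: 2->slot 2; 1->slot 1; 20->slot 9; 33->slot 0; 39->slot 6
Table: [33, 1, 2, None, None, None, 39, None, None, 20, None]


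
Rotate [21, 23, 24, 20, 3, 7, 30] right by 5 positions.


Right rotate by 5: [24, 20, 3, 7, 30, 21, 23]


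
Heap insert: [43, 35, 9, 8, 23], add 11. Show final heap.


Append 11: [43, 35, 9, 8, 23, 11]
Bubble up: swap idx 5(11) with idx 2(9)
Result: [43, 35, 11, 8, 23, 9]


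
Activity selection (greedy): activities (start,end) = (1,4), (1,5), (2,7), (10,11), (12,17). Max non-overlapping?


Greedy: pick earliest-ending, then skip overlaps.
Selected (3 activities): [(1, 4), (10, 11), (12, 17)]


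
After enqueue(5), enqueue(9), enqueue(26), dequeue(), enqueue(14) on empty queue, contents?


enqueue(5) -> [5]
enqueue(9) -> [5, 9]
enqueue(26) -> [5, 9, 26]
dequeue() returns 5 -> [9, 26]
enqueue(14) -> [9, 26, 14]
Final queue (front to back): [9, 26, 14]


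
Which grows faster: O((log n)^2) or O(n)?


polylogarithmic grows slower than linear
O((log n)^2) is asymptotically smaller; O(n) grows faster


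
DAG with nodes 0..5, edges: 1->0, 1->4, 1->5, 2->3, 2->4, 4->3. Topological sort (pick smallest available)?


Kahn's algorithm, process smallest node first
Order: [1, 0, 2, 4, 3, 5]


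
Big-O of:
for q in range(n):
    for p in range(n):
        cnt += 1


Per nesting level: O(n) * O(n) = O(n^2)
Complexity: O(n^2)


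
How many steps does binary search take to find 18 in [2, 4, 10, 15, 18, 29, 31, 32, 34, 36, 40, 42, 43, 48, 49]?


Search for 18:
[0,14] mid=7 arr[7]=32
[0,6] mid=3 arr[3]=15
[4,6] mid=5 arr[5]=29
[4,4] mid=4 arr[4]=18
Total: 4 comparisons


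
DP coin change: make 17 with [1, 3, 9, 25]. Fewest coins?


dp[0]=0; dp[i]=1+min(dp[i-c] for c in coins)
...dp[12]=2, dp[13]=3, dp[14]=4, dp[15]=3, dp[16]=4, dp[17]=5
Minimum coins for 17 = 5


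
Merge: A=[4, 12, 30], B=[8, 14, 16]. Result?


Compare heads, take smaller each step.
Merged: [4, 8, 12, 14, 16, 30]


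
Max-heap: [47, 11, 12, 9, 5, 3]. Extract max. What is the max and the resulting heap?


Max = 47
Replace root with last, heapify down
Resulting heap: [12, 11, 3, 9, 5]


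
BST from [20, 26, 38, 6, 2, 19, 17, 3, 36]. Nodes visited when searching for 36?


BST root = 20
Search for 36: compare at each node
Path: [20, 26, 38, 36]


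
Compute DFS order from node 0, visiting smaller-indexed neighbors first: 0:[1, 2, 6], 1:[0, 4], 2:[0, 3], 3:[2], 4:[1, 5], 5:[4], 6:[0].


DFS stack-based: start with [0]
Visit order: [0, 1, 4, 5, 2, 3, 6]


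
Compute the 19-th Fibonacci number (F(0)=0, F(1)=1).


F(n)=F(n-1)+F(n-2)
...F(17)=1597, F(18)=2584, F(19)=4181


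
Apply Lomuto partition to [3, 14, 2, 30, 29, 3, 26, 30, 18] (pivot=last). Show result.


Elements <= 18 go left of pivot.
Result: [3, 14, 2, 3, 18, 30, 26, 30, 29], pivot at index 4


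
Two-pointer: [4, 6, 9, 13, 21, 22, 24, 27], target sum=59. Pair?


Two pointers: lo=0, hi=7
No pair sums to 59


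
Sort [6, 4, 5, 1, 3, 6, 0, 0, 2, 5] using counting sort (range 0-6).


Count array: [2, 1, 1, 1, 1, 2, 2]
Reconstruct: [0, 0, 1, 2, 3, 4, 5, 5, 6, 6]


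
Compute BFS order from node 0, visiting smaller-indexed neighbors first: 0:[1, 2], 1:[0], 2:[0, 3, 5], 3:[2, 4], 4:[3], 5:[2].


BFS queue: start with [0]
Visit order: [0, 1, 2, 3, 5, 4]


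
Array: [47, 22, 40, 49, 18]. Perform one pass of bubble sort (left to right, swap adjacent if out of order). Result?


After one pass: [22, 40, 47, 18, 49]


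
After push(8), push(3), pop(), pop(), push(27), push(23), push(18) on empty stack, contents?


push(8) -> [8]
push(3) -> [8, 3]
pop() returns 3 -> [8]
pop() returns 8 -> []
push(27) -> [27]
push(23) -> [27, 23]
push(18) -> [27, 23, 18]
Final stack (bottom to top): [27, 23, 18]


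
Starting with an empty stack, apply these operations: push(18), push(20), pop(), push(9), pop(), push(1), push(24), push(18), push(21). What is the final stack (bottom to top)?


push(18) -> [18]
push(20) -> [18, 20]
pop() returns 20 -> [18]
push(9) -> [18, 9]
pop() returns 9 -> [18]
push(1) -> [18, 1]
push(24) -> [18, 1, 24]
push(18) -> [18, 1, 24, 18]
push(21) -> [18, 1, 24, 18, 21]
Final stack (bottom to top): [18, 1, 24, 18, 21]


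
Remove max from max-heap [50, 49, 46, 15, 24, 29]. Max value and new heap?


Max = 50
Replace root with last, heapify down
Resulting heap: [49, 29, 46, 15, 24]


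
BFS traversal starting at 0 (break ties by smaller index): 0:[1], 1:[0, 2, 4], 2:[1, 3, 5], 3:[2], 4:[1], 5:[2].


BFS queue: start with [0]
Visit order: [0, 1, 2, 4, 3, 5]


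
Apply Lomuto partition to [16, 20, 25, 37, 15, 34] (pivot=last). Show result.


Elements <= 34 go left of pivot.
Result: [16, 20, 25, 15, 34, 37], pivot at index 4


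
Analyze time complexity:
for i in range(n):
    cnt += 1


Per nesting level: O(n) = O(n)
Complexity: O(n)


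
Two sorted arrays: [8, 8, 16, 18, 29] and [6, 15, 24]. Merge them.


Compare heads, take smaller each step.
Merged: [6, 8, 8, 15, 16, 18, 24, 29]


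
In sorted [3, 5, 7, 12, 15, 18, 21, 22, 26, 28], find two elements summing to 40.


Two pointers: lo=0, hi=9
Found pair: (12, 28) summing to 40


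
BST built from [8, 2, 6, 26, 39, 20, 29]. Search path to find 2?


BST root = 8
Search for 2: compare at each node
Path: [8, 2]


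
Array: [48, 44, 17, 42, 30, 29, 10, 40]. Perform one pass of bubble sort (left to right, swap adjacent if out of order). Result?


After one pass: [44, 17, 42, 30, 29, 10, 40, 48]


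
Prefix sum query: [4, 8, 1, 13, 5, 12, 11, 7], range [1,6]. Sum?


Prefix sums: [0, 4, 12, 13, 26, 31, 43, 54, 61]
Sum[1..6] = prefix[7] - prefix[1] = 54 - 4 = 50


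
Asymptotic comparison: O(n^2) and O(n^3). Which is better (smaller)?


quadratic grows slower than cubic
O(n^2) is asymptotically smaller; O(n^3) grows faster


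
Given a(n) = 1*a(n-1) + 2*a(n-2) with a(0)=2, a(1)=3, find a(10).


Build bottom-up:
...a(8)=427, a(9)=853, a(10)=1*853+2*427=1707


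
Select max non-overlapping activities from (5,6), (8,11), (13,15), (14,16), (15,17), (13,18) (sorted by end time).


Greedy: pick earliest-ending, then skip overlaps.
Selected (4 activities): [(5, 6), (8, 11), (13, 15), (15, 17)]


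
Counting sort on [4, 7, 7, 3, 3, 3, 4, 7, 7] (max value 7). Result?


Count array: [0, 0, 0, 3, 2, 0, 0, 4]
Reconstruct: [3, 3, 3, 4, 4, 7, 7, 7, 7]


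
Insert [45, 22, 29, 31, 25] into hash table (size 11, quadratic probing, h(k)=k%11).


Insertions: 45->slot 1; 22->slot 0; 29->slot 7; 31->slot 9; 25->slot 3
Table: [22, 45, None, 25, None, None, None, 29, None, 31, None]


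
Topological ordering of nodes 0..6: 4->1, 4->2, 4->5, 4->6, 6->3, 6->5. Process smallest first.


Kahn's algorithm, process smallest node first
Order: [0, 4, 1, 2, 6, 3, 5]


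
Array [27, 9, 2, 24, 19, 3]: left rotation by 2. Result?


Left rotate by 2: [2, 24, 19, 3, 27, 9]


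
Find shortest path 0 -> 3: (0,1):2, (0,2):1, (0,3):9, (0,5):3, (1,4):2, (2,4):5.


Dijkstra from 0:
Distances: {0: 0, 1: 2, 2: 1, 3: 9, 4: 4, 5: 3}
Shortest distance to 3 = 9, path = [0, 3]


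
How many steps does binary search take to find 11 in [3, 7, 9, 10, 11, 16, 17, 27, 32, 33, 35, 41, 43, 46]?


Search for 11:
[0,13] mid=6 arr[6]=17
[0,5] mid=2 arr[2]=9
[3,5] mid=4 arr[4]=11
Total: 3 comparisons


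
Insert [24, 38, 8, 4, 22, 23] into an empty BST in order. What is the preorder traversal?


Root = 24; build tree by BST insertion.
Preorder traversal: [24, 8, 4, 22, 23, 38]


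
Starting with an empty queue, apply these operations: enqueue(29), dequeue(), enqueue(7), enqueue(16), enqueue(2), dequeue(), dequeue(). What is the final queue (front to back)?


enqueue(29) -> [29]
dequeue() returns 29 -> []
enqueue(7) -> [7]
enqueue(16) -> [7, 16]
enqueue(2) -> [7, 16, 2]
dequeue() returns 7 -> [16, 2]
dequeue() returns 16 -> [2]
Final queue (front to back): [2]


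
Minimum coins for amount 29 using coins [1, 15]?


dp[0]=0; dp[i]=1+min(dp[i-c] for c in coins)
...dp[24]=10, dp[25]=11, dp[26]=12, dp[27]=13, dp[28]=14, dp[29]=15
Minimum coins for 29 = 15


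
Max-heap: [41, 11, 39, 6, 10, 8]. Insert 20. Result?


Append 20: [41, 11, 39, 6, 10, 8, 20]
Bubble up: no swaps needed
Result: [41, 11, 39, 6, 10, 8, 20]


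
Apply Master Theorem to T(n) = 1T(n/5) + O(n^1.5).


a=1, b=5, c=1.5. log_5(1)=0 < c=1.5. Case 3: O(n^c) = O(n^1.500)
Complexity: O(n^1.500)


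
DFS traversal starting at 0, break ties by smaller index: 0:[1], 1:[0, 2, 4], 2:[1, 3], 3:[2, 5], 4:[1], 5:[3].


DFS stack-based: start with [0]
Visit order: [0, 1, 2, 3, 5, 4]


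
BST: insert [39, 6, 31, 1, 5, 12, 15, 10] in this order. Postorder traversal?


Root = 39; build tree by BST insertion.
Postorder traversal: [5, 1, 10, 15, 12, 31, 6, 39]


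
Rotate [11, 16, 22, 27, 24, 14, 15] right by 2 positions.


Right rotate by 2: [14, 15, 11, 16, 22, 27, 24]


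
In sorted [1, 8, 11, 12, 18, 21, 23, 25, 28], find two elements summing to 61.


Two pointers: lo=0, hi=8
No pair sums to 61


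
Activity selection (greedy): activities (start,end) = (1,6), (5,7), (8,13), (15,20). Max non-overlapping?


Greedy: pick earliest-ending, then skip overlaps.
Selected (3 activities): [(1, 6), (8, 13), (15, 20)]


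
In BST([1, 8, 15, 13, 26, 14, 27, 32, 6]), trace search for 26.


BST root = 1
Search for 26: compare at each node
Path: [1, 8, 15, 26]


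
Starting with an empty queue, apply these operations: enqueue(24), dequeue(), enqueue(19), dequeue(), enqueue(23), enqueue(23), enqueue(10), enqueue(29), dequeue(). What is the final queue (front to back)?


enqueue(24) -> [24]
dequeue() returns 24 -> []
enqueue(19) -> [19]
dequeue() returns 19 -> []
enqueue(23) -> [23]
enqueue(23) -> [23, 23]
enqueue(10) -> [23, 23, 10]
enqueue(29) -> [23, 23, 10, 29]
dequeue() returns 23 -> [23, 10, 29]
Final queue (front to back): [23, 10, 29]


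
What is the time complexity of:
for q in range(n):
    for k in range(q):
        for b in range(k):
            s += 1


Per nesting level: O(n) * O(n) [triangular over q] * O(n) [triangular over k] = O(n^3)
Complexity: O(n^3)


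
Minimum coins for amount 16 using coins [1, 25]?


dp[0]=0; dp[i]=1+min(dp[i-c] for c in coins)
...dp[11]=11, dp[12]=12, dp[13]=13, dp[14]=14, dp[15]=15, dp[16]=16
Minimum coins for 16 = 16


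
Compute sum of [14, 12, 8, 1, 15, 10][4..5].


Prefix sums: [0, 14, 26, 34, 35, 50, 60]
Sum[4..5] = prefix[6] - prefix[4] = 60 - 35 = 25


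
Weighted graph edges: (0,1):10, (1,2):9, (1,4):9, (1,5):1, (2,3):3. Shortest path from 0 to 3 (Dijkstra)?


Dijkstra from 0:
Distances: {0: 0, 1: 10, 2: 19, 3: 22, 4: 19, 5: 11}
Shortest distance to 3 = 22, path = [0, 1, 2, 3]


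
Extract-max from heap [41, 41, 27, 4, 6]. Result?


Max = 41
Replace root with last, heapify down
Resulting heap: [41, 6, 27, 4]


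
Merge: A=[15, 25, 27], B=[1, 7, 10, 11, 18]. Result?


Compare heads, take smaller each step.
Merged: [1, 7, 10, 11, 15, 18, 25, 27]


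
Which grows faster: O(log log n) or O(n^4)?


double-logarithmic grows slower than quartic
O(log log n) is asymptotically smaller; O(n^4) grows faster


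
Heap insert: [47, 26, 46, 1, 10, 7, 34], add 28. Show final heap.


Append 28: [47, 26, 46, 1, 10, 7, 34, 28]
Bubble up: swap idx 7(28) with idx 3(1); swap idx 3(28) with idx 1(26)
Result: [47, 28, 46, 26, 10, 7, 34, 1]


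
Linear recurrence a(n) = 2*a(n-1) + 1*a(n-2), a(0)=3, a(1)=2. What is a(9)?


Build bottom-up:
...a(7)=548, a(8)=1323, a(9)=2*1323+1*548=3194


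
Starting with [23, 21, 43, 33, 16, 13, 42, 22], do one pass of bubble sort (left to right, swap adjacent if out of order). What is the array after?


After one pass: [21, 23, 33, 16, 13, 42, 22, 43]


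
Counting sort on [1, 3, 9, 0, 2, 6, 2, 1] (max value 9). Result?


Count array: [1, 2, 2, 1, 0, 0, 1, 0, 0, 1]
Reconstruct: [0, 1, 1, 2, 2, 3, 6, 9]


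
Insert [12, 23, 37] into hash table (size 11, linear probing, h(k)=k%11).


Insertions: 12->slot 1; 23->slot 2; 37->slot 4
Table: [None, 12, 23, None, 37, None, None, None, None, None, None]


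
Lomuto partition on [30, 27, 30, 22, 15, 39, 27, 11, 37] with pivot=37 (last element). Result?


Elements <= 37 go left of pivot.
Result: [30, 27, 30, 22, 15, 27, 11, 37, 39], pivot at index 7


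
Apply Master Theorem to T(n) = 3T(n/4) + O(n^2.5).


a=3, b=4, c=2.5. log_4(3)=0.792 < c=2.5. Case 3: O(n^c) = O(n^2.500)
Complexity: O(n^2.500)


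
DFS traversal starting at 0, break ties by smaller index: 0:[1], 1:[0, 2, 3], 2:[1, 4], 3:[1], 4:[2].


DFS stack-based: start with [0]
Visit order: [0, 1, 2, 4, 3]


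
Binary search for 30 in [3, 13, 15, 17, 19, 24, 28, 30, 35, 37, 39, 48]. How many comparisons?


Search for 30:
[0,11] mid=5 arr[5]=24
[6,11] mid=8 arr[8]=35
[6,7] mid=6 arr[6]=28
[7,7] mid=7 arr[7]=30
Total: 4 comparisons


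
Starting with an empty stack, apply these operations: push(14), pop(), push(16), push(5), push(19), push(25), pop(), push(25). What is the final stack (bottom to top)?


push(14) -> [14]
pop() returns 14 -> []
push(16) -> [16]
push(5) -> [16, 5]
push(19) -> [16, 5, 19]
push(25) -> [16, 5, 19, 25]
pop() returns 25 -> [16, 5, 19]
push(25) -> [16, 5, 19, 25]
Final stack (bottom to top): [16, 5, 19, 25]


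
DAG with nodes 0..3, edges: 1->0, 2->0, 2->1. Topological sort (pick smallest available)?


Kahn's algorithm, process smallest node first
Order: [2, 1, 0, 3]


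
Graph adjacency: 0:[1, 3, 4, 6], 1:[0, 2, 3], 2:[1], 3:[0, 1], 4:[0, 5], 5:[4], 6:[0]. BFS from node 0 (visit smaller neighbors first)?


BFS queue: start with [0]
Visit order: [0, 1, 3, 4, 6, 2, 5]


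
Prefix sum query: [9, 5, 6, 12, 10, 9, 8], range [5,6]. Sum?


Prefix sums: [0, 9, 14, 20, 32, 42, 51, 59]
Sum[5..6] = prefix[7] - prefix[5] = 59 - 42 = 17


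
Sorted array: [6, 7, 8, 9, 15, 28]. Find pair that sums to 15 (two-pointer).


Two pointers: lo=0, hi=5
Found pair: (6, 9) summing to 15


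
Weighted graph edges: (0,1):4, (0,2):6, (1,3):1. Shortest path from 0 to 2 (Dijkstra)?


Dijkstra from 0:
Distances: {0: 0, 1: 4, 2: 6, 3: 5}
Shortest distance to 2 = 6, path = [0, 2]


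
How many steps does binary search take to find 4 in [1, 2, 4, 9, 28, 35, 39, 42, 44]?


Search for 4:
[0,8] mid=4 arr[4]=28
[0,3] mid=1 arr[1]=2
[2,3] mid=2 arr[2]=4
Total: 3 comparisons


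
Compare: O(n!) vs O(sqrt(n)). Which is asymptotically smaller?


sublinear grows slower than factorial
O(sqrt(n)) is asymptotically smaller; O(n!) grows faster


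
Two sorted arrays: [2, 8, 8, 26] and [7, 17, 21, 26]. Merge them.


Compare heads, take smaller each step.
Merged: [2, 7, 8, 8, 17, 21, 26, 26]


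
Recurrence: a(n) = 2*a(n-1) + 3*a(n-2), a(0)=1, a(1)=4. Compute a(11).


Build bottom-up:
...a(9)=24604, a(10)=73811, a(11)=2*73811+3*24604=221434


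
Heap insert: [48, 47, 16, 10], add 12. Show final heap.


Append 12: [48, 47, 16, 10, 12]
Bubble up: no swaps needed
Result: [48, 47, 16, 10, 12]


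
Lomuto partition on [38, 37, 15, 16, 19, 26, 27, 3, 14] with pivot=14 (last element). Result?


Elements <= 14 go left of pivot.
Result: [3, 14, 15, 16, 19, 26, 27, 38, 37], pivot at index 1


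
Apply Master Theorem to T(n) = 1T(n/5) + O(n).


a=1, b=5, c=1. log_5(1)=0 < c=1. Case 3: O(n^c) = O(n)
Complexity: O(n)


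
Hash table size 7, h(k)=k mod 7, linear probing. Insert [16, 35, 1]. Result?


Insertions: 16->slot 2; 35->slot 0; 1->slot 1
Table: [35, 1, 16, None, None, None, None]


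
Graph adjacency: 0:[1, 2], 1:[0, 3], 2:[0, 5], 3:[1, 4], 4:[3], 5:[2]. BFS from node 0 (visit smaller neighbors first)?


BFS queue: start with [0]
Visit order: [0, 1, 2, 3, 5, 4]


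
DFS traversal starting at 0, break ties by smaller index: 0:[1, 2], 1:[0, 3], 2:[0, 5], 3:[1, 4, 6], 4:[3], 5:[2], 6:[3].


DFS stack-based: start with [0]
Visit order: [0, 1, 3, 4, 6, 2, 5]


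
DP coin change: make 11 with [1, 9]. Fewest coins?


dp[0]=0; dp[i]=1+min(dp[i-c] for c in coins)
...dp[6]=6, dp[7]=7, dp[8]=8, dp[9]=1, dp[10]=2, dp[11]=3
Minimum coins for 11 = 3


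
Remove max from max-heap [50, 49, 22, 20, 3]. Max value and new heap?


Max = 50
Replace root with last, heapify down
Resulting heap: [49, 20, 22, 3]


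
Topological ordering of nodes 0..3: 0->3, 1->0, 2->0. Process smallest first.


Kahn's algorithm, process smallest node first
Order: [1, 2, 0, 3]


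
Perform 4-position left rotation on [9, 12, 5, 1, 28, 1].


Left rotate by 4: [28, 1, 9, 12, 5, 1]


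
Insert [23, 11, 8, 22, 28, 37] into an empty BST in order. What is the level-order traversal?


Root = 23; build tree by BST insertion.
Level-Order traversal: [23, 11, 28, 8, 22, 37]


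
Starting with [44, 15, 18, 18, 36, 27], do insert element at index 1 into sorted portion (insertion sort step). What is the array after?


After one pass: [15, 44, 18, 18, 36, 27]


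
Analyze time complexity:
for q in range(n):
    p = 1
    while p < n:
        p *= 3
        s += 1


Per nesting level: O(n) * O(log n) = O(n log n)
Complexity: O(n log n)


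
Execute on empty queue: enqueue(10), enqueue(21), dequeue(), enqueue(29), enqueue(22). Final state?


enqueue(10) -> [10]
enqueue(21) -> [10, 21]
dequeue() returns 10 -> [21]
enqueue(29) -> [21, 29]
enqueue(22) -> [21, 29, 22]
Final queue (front to back): [21, 29, 22]


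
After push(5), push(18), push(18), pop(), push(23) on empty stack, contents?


push(5) -> [5]
push(18) -> [5, 18]
push(18) -> [5, 18, 18]
pop() returns 18 -> [5, 18]
push(23) -> [5, 18, 23]
Final stack (bottom to top): [5, 18, 23]


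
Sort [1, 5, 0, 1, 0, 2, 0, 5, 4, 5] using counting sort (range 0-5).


Count array: [3, 2, 1, 0, 1, 3]
Reconstruct: [0, 0, 0, 1, 1, 2, 4, 5, 5, 5]


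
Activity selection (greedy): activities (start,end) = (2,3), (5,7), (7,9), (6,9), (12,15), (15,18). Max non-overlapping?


Greedy: pick earliest-ending, then skip overlaps.
Selected (5 activities): [(2, 3), (5, 7), (7, 9), (12, 15), (15, 18)]


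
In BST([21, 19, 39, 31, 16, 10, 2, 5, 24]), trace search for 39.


BST root = 21
Search for 39: compare at each node
Path: [21, 39]


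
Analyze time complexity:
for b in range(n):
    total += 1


Per nesting level: O(n) = O(n)
Complexity: O(n)


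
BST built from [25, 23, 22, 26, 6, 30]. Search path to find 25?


BST root = 25
Search for 25: compare at each node
Path: [25]


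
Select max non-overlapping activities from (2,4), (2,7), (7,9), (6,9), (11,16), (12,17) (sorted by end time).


Greedy: pick earliest-ending, then skip overlaps.
Selected (3 activities): [(2, 4), (7, 9), (11, 16)]


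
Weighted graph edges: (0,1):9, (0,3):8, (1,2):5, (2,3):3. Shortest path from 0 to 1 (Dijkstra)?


Dijkstra from 0:
Distances: {0: 0, 1: 9, 2: 11, 3: 8}
Shortest distance to 1 = 9, path = [0, 1]


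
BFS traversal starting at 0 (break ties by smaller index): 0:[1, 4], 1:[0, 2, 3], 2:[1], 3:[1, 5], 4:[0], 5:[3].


BFS queue: start with [0]
Visit order: [0, 1, 4, 2, 3, 5]


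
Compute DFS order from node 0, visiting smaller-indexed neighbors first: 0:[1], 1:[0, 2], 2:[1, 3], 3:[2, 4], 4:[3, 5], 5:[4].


DFS stack-based: start with [0]
Visit order: [0, 1, 2, 3, 4, 5]


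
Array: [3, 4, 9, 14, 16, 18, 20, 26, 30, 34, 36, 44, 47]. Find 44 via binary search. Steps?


Search for 44:
[0,12] mid=6 arr[6]=20
[7,12] mid=9 arr[9]=34
[10,12] mid=11 arr[11]=44
Total: 3 comparisons


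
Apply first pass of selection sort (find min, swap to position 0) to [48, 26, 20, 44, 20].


After one pass: [20, 26, 48, 44, 20]


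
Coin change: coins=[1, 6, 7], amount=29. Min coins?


dp[0]=0; dp[i]=1+min(dp[i-c] for c in coins)
...dp[24]=4, dp[25]=4, dp[26]=4, dp[27]=4, dp[28]=4, dp[29]=5
Minimum coins for 29 = 5


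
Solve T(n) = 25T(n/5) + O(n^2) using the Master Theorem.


a=25, b=5, c=2. log_5(25)=2 = c=2. Case 2: O(n^c log n) = O(n^2 log n)
Complexity: O(n^2 log n)


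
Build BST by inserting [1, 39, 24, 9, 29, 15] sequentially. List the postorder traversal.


Root = 1; build tree by BST insertion.
Postorder traversal: [15, 9, 29, 24, 39, 1]


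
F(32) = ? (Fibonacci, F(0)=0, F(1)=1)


F(n)=F(n-1)+F(n-2)
...F(30)=832040, F(31)=1346269, F(32)=2178309


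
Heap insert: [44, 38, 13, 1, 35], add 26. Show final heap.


Append 26: [44, 38, 13, 1, 35, 26]
Bubble up: swap idx 5(26) with idx 2(13)
Result: [44, 38, 26, 1, 35, 13]


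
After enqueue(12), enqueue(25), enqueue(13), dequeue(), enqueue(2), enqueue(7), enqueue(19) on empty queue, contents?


enqueue(12) -> [12]
enqueue(25) -> [12, 25]
enqueue(13) -> [12, 25, 13]
dequeue() returns 12 -> [25, 13]
enqueue(2) -> [25, 13, 2]
enqueue(7) -> [25, 13, 2, 7]
enqueue(19) -> [25, 13, 2, 7, 19]
Final queue (front to back): [25, 13, 2, 7, 19]


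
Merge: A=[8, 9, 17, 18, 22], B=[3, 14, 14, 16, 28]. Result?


Compare heads, take smaller each step.
Merged: [3, 8, 9, 14, 14, 16, 17, 18, 22, 28]


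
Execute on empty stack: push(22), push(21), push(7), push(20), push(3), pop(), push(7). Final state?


push(22) -> [22]
push(21) -> [22, 21]
push(7) -> [22, 21, 7]
push(20) -> [22, 21, 7, 20]
push(3) -> [22, 21, 7, 20, 3]
pop() returns 3 -> [22, 21, 7, 20]
push(7) -> [22, 21, 7, 20, 7]
Final stack (bottom to top): [22, 21, 7, 20, 7]


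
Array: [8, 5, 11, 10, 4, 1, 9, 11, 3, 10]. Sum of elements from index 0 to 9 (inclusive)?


Prefix sums: [0, 8, 13, 24, 34, 38, 39, 48, 59, 62, 72]
Sum[0..9] = prefix[10] - prefix[0] = 72 - 0 = 72


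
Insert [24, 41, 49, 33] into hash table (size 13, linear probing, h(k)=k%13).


Insertions: 24->slot 11; 41->slot 2; 49->slot 10; 33->slot 7
Table: [None, None, 41, None, None, None, None, 33, None, None, 49, 24, None]


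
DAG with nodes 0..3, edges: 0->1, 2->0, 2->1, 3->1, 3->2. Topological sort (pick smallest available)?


Kahn's algorithm, process smallest node first
Order: [3, 2, 0, 1]


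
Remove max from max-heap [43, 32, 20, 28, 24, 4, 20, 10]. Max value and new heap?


Max = 43
Replace root with last, heapify down
Resulting heap: [32, 28, 20, 10, 24, 4, 20]


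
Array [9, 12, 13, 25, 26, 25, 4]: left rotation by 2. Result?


Left rotate by 2: [13, 25, 26, 25, 4, 9, 12]


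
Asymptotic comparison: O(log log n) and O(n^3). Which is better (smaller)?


double-logarithmic grows slower than cubic
O(log log n) is asymptotically smaller; O(n^3) grows faster


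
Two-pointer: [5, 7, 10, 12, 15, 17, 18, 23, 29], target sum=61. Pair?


Two pointers: lo=0, hi=8
No pair sums to 61


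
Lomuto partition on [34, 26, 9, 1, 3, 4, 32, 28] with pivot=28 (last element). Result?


Elements <= 28 go left of pivot.
Result: [26, 9, 1, 3, 4, 28, 32, 34], pivot at index 5


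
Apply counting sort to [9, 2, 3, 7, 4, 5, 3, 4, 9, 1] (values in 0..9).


Count array: [0, 1, 1, 2, 2, 1, 0, 1, 0, 2]
Reconstruct: [1, 2, 3, 3, 4, 4, 5, 7, 9, 9]


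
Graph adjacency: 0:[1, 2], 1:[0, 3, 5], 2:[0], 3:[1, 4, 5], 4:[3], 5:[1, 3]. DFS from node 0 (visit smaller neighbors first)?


DFS stack-based: start with [0]
Visit order: [0, 1, 3, 4, 5, 2]


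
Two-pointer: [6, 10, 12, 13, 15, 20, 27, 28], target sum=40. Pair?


Two pointers: lo=0, hi=7
Found pair: (12, 28) summing to 40


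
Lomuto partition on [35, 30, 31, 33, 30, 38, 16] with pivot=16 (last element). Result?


Elements <= 16 go left of pivot.
Result: [16, 30, 31, 33, 30, 38, 35], pivot at index 0


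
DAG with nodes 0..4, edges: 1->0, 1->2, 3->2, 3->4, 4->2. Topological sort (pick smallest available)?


Kahn's algorithm, process smallest node first
Order: [1, 0, 3, 4, 2]


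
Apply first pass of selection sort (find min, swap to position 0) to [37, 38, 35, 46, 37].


After one pass: [35, 38, 37, 46, 37]


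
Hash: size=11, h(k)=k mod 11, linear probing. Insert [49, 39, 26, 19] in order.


Insertions: 49->slot 5; 39->slot 6; 26->slot 4; 19->slot 8
Table: [None, None, None, None, 26, 49, 39, None, 19, None, None]


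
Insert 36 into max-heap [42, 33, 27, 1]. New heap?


Append 36: [42, 33, 27, 1, 36]
Bubble up: swap idx 4(36) with idx 1(33)
Result: [42, 36, 27, 1, 33]


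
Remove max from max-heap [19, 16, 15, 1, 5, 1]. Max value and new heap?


Max = 19
Replace root with last, heapify down
Resulting heap: [16, 5, 15, 1, 1]


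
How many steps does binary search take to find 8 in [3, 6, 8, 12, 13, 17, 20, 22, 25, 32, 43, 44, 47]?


Search for 8:
[0,12] mid=6 arr[6]=20
[0,5] mid=2 arr[2]=8
Total: 2 comparisons


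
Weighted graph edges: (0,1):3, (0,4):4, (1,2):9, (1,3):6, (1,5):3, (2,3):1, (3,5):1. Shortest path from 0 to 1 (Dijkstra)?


Dijkstra from 0:
Distances: {0: 0, 1: 3, 2: 8, 3: 7, 4: 4, 5: 6}
Shortest distance to 1 = 3, path = [0, 1]


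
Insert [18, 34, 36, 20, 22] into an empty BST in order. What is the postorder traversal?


Root = 18; build tree by BST insertion.
Postorder traversal: [22, 20, 36, 34, 18]


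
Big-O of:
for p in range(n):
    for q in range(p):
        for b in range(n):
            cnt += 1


Per nesting level: O(n) * O(n) [triangular over p] * O(n) = O(n^3)
Complexity: O(n^3)


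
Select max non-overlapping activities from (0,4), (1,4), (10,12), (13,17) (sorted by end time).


Greedy: pick earliest-ending, then skip overlaps.
Selected (3 activities): [(0, 4), (10, 12), (13, 17)]


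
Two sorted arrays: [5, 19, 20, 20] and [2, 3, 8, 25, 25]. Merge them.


Compare heads, take smaller each step.
Merged: [2, 3, 5, 8, 19, 20, 20, 25, 25]


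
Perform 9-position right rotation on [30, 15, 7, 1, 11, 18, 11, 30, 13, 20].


Right rotate by 9: [15, 7, 1, 11, 18, 11, 30, 13, 20, 30]


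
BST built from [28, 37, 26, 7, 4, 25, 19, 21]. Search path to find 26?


BST root = 28
Search for 26: compare at each node
Path: [28, 26]


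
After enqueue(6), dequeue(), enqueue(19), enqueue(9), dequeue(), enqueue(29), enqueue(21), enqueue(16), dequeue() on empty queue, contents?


enqueue(6) -> [6]
dequeue() returns 6 -> []
enqueue(19) -> [19]
enqueue(9) -> [19, 9]
dequeue() returns 19 -> [9]
enqueue(29) -> [9, 29]
enqueue(21) -> [9, 29, 21]
enqueue(16) -> [9, 29, 21, 16]
dequeue() returns 9 -> [29, 21, 16]
Final queue (front to back): [29, 21, 16]


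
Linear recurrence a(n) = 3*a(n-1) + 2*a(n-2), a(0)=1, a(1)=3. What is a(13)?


Build bottom-up:
...a(11)=1010295, a(12)=3598219, a(13)=3*3598219+2*1010295=12815247


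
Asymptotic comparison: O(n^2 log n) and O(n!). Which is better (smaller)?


n^2 log n grows slower than factorial
O(n^2 log n) is asymptotically smaller; O(n!) grows faster


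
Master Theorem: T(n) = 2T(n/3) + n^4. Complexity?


a=2, b=3, c=4. log_3(2)=0.631 < c=4. Case 3: O(n^c) = O(n^4)
Complexity: O(n^4)


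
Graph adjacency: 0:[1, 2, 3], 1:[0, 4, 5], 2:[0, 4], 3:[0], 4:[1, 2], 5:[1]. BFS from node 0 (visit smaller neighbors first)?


BFS queue: start with [0]
Visit order: [0, 1, 2, 3, 4, 5]


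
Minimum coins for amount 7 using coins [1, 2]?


dp[0]=0; dp[i]=1+min(dp[i-c] for c in coins)
...dp[2]=1, dp[3]=2, dp[4]=2, dp[5]=3, dp[6]=3, dp[7]=4
Minimum coins for 7 = 4


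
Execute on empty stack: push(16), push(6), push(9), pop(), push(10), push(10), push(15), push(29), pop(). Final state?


push(16) -> [16]
push(6) -> [16, 6]
push(9) -> [16, 6, 9]
pop() returns 9 -> [16, 6]
push(10) -> [16, 6, 10]
push(10) -> [16, 6, 10, 10]
push(15) -> [16, 6, 10, 10, 15]
push(29) -> [16, 6, 10, 10, 15, 29]
pop() returns 29 -> [16, 6, 10, 10, 15]
Final stack (bottom to top): [16, 6, 10, 10, 15]


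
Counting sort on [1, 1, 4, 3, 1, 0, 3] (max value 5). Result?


Count array: [1, 3, 0, 2, 1, 0]
Reconstruct: [0, 1, 1, 1, 3, 3, 4]


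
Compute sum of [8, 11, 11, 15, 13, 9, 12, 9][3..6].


Prefix sums: [0, 8, 19, 30, 45, 58, 67, 79, 88]
Sum[3..6] = prefix[7] - prefix[3] = 79 - 30 = 49


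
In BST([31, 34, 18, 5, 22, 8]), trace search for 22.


BST root = 31
Search for 22: compare at each node
Path: [31, 18, 22]


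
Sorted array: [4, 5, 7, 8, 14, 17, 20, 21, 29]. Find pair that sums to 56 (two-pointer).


Two pointers: lo=0, hi=8
No pair sums to 56


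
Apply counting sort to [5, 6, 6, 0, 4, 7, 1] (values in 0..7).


Count array: [1, 1, 0, 0, 1, 1, 2, 1]
Reconstruct: [0, 1, 4, 5, 6, 6, 7]


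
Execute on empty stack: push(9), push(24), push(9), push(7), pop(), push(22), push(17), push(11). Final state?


push(9) -> [9]
push(24) -> [9, 24]
push(9) -> [9, 24, 9]
push(7) -> [9, 24, 9, 7]
pop() returns 7 -> [9, 24, 9]
push(22) -> [9, 24, 9, 22]
push(17) -> [9, 24, 9, 22, 17]
push(11) -> [9, 24, 9, 22, 17, 11]
Final stack (bottom to top): [9, 24, 9, 22, 17, 11]


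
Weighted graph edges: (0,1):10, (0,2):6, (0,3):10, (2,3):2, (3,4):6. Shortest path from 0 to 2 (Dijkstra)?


Dijkstra from 0:
Distances: {0: 0, 1: 10, 2: 6, 3: 8, 4: 14}
Shortest distance to 2 = 6, path = [0, 2]


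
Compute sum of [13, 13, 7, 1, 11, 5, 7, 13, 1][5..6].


Prefix sums: [0, 13, 26, 33, 34, 45, 50, 57, 70, 71]
Sum[5..6] = prefix[7] - prefix[5] = 57 - 45 = 12


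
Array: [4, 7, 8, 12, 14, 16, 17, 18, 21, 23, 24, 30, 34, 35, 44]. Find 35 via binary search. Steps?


Search for 35:
[0,14] mid=7 arr[7]=18
[8,14] mid=11 arr[11]=30
[12,14] mid=13 arr[13]=35
Total: 3 comparisons


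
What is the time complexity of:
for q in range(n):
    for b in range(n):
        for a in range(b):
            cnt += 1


Per nesting level: O(n) * O(n) * O(n) [triangular over b] = O(n^3)
Complexity: O(n^3)


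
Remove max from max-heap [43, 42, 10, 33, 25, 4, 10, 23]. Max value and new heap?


Max = 43
Replace root with last, heapify down
Resulting heap: [42, 33, 10, 23, 25, 4, 10]


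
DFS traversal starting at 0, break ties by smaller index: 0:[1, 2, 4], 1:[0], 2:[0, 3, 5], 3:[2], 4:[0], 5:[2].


DFS stack-based: start with [0]
Visit order: [0, 1, 2, 3, 5, 4]


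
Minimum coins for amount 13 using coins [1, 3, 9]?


dp[0]=0; dp[i]=1+min(dp[i-c] for c in coins)
...dp[8]=4, dp[9]=1, dp[10]=2, dp[11]=3, dp[12]=2, dp[13]=3
Minimum coins for 13 = 3


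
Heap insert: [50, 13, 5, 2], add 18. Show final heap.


Append 18: [50, 13, 5, 2, 18]
Bubble up: swap idx 4(18) with idx 1(13)
Result: [50, 18, 5, 2, 13]


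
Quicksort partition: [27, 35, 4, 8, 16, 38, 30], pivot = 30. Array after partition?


Elements <= 30 go left of pivot.
Result: [27, 4, 8, 16, 30, 38, 35], pivot at index 4


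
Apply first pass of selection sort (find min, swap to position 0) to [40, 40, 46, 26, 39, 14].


After one pass: [14, 40, 46, 26, 39, 40]


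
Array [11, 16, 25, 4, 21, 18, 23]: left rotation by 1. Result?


Left rotate by 1: [16, 25, 4, 21, 18, 23, 11]


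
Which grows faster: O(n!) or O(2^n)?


exponential grows slower than factorial
O(2^n) is asymptotically smaller; O(n!) grows faster


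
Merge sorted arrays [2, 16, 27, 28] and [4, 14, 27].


Compare heads, take smaller each step.
Merged: [2, 4, 14, 16, 27, 27, 28]


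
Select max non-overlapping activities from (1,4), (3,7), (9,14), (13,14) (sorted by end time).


Greedy: pick earliest-ending, then skip overlaps.
Selected (2 activities): [(1, 4), (9, 14)]


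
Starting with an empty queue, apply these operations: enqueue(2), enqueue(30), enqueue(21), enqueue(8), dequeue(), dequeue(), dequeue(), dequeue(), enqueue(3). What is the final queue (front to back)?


enqueue(2) -> [2]
enqueue(30) -> [2, 30]
enqueue(21) -> [2, 30, 21]
enqueue(8) -> [2, 30, 21, 8]
dequeue() returns 2 -> [30, 21, 8]
dequeue() returns 30 -> [21, 8]
dequeue() returns 21 -> [8]
dequeue() returns 8 -> []
enqueue(3) -> [3]
Final queue (front to back): [3]
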